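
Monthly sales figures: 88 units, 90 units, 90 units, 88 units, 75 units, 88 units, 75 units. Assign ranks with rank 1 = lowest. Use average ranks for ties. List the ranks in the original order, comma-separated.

4, 6.5, 6.5, 4, 1.5, 4, 1.5

Sorted (ascending): 75, 75, 88, 88, 88, 90, 90
The 2 values of 75 occupy positions 1–2 → average rank (1+2)/2 = 1.5.
The 3 values of 88 occupy positions 3–5 → average rank 4.
The 2 values of 90 occupy positions 6–7 → average rank (6+7)/2 = 6.5.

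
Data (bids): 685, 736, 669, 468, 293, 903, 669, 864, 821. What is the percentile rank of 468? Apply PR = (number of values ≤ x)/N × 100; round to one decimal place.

22.2

N = 9.
Strictly below 468: 1. Equal to 468: 1.
PR = 2/9 × 100 = 22.2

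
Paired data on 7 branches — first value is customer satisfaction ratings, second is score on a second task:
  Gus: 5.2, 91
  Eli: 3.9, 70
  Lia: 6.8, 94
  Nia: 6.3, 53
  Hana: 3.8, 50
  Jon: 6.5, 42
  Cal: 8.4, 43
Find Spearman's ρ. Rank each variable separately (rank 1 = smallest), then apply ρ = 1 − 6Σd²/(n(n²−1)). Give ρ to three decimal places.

Ranks of variable 1: 3, 2, 6, 4, 1, 5, 7
Ranks of variable 2: 6, 5, 7, 4, 3, 1, 2
d = r₁ − r₂: -3, -3, -1, 0, -2, 4, 5
d²: 9, 9, 1, 0, 4, 16, 25; Σd² = 64
ρ = 1 − 6·64/(7·48) = 1 − 384/336 = -0.143

-0.143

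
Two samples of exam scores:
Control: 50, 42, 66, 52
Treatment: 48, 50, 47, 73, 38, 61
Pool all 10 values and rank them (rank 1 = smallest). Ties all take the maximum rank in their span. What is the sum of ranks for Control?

Sorted (ascending): 38, 42, 47, 48, 50, 50, 52, 61, 66, 73
The 2 values of 50 occupy positions 5–6 → each gets rank 6.
Control values → pooled ranks: 50→6, 42→2, 66→9, 52→7
Rank sum = 6 + 2 + 9 + 7 = 24

24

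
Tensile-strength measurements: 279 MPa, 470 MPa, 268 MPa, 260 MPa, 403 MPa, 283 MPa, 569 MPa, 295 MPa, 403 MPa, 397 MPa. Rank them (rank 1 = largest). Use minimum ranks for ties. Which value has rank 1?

569

Sorted (descending): 569, 470, 403, 403, 397, 295, 283, 279, 268, 260
The 2 values of 403 occupy positions 3–4 → each gets rank 3.
Rank 1 → value 569.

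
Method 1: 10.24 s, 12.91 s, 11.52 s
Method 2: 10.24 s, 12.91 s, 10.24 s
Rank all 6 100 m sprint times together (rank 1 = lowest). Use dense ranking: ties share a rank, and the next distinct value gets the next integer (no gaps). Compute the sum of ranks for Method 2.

5

Sorted (ascending): 10.24, 10.24, 10.24, 11.52, 12.91, 12.91
The 3 values of 10.24 share dense rank 1.
The 2 values of 12.91 share dense rank 3.
Remaining distinct values take the next consecutive integers.
Method 2 values → pooled ranks: 10.24→1, 12.91→3, 10.24→1
Rank sum = 1 + 3 + 1 = 5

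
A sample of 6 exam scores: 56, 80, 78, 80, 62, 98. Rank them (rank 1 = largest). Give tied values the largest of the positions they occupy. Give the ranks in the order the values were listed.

Sorted (descending): 98, 80, 80, 78, 62, 56
The 2 values of 80 occupy positions 2–3 → each gets rank 3.

6, 3, 4, 3, 5, 1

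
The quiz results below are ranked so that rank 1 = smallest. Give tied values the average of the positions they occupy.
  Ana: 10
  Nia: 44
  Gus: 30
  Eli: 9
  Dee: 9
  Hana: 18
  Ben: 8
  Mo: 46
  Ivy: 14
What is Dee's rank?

Sorted (ascending): 8, 9, 9, 10, 14, 18, 30, 44, 46
The 2 values of 9 occupy positions 2–3 → average rank (2+3)/2 = 2.5.
Dee has value 9 → rank 2.5.

2.5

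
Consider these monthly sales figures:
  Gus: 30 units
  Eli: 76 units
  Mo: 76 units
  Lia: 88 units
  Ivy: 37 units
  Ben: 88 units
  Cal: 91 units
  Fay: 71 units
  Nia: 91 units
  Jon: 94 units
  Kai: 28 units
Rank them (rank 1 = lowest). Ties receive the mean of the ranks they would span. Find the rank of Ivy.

3

Sorted (ascending): 28, 30, 37, 71, 76, 76, 88, 88, 91, 91, 94
The 2 values of 76 occupy positions 5–6 → average rank (5+6)/2 = 5.5.
The 2 values of 88 occupy positions 7–8 → average rank (7+8)/2 = 7.5.
The 2 values of 91 occupy positions 9–10 → average rank (9+10)/2 = 9.5.
Ivy has value 37 units → rank 3.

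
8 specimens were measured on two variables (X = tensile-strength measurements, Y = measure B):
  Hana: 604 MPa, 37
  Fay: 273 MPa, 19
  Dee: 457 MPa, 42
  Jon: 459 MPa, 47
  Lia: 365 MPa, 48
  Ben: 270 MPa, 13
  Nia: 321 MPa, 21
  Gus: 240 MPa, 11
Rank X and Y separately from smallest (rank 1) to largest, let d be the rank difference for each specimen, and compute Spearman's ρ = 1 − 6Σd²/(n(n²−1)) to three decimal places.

0.786

Ranks of variable 1: 8, 3, 6, 7, 5, 2, 4, 1
Ranks of variable 2: 5, 3, 6, 7, 8, 2, 4, 1
d = r₁ − r₂: 3, 0, 0, 0, -3, 0, 0, 0
d²: 9, 0, 0, 0, 9, 0, 0, 0; Σd² = 18
ρ = 1 − 6·18/(8·63) = 1 − 108/504 = 0.786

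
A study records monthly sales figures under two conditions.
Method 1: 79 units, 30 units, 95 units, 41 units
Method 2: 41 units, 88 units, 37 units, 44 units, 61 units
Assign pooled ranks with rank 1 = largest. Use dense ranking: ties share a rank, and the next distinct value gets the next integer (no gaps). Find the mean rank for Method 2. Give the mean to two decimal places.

Sorted (descending): 95, 88, 79, 61, 44, 41, 41, 37, 30
The 2 values of 41 share dense rank 6.
Remaining distinct values take the next consecutive integers.
Method 2 values → pooled ranks: 41→6, 88→2, 37→7, 44→5, 61→4
Mean rank = (6 + 2 + 7 + 5 + 4) / 5 = 4.80

4.80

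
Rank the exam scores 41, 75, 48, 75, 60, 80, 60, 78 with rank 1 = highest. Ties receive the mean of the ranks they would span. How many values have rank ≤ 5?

Sorted (descending): 80, 78, 75, 75, 60, 60, 48, 41
The 2 values of 75 occupy positions 3–4 → average rank (3+4)/2 = 3.5.
The 2 values of 60 occupy positions 5–6 → average rank (5+6)/2 = 5.5.
Ranks ≤ 5: {1, 2, 3.5, 3.5} → 4 values.

4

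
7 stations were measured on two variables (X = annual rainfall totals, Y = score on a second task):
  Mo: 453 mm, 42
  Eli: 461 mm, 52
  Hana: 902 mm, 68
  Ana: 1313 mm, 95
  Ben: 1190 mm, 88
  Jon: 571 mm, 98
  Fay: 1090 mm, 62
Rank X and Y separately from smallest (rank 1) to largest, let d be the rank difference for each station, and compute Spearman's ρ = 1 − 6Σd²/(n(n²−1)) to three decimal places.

Ranks of variable 1: 1, 2, 4, 7, 6, 3, 5
Ranks of variable 2: 1, 2, 4, 6, 5, 7, 3
d = r₁ − r₂: 0, 0, 0, 1, 1, -4, 2
d²: 0, 0, 0, 1, 1, 16, 4; Σd² = 22
ρ = 1 − 6·22/(7·48) = 1 − 132/336 = 0.607

0.607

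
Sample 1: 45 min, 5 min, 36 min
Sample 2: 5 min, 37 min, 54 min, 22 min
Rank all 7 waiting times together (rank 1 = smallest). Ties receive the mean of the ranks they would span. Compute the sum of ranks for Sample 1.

11.5

Sorted (ascending): 5, 5, 22, 36, 37, 45, 54
The 2 values of 5 occupy positions 1–2 → average rank (1+2)/2 = 1.5.
Sample 1 values → pooled ranks: 45→6, 5→1.5, 36→4
Rank sum = 6 + 1.5 + 4 = 11.5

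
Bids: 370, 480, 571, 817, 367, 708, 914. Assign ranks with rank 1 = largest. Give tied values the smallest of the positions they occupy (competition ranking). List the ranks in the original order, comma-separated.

Sorted (descending): 914, 817, 708, 571, 480, 370, 367
No ties — each value takes its position as its rank.

6, 5, 4, 2, 7, 3, 1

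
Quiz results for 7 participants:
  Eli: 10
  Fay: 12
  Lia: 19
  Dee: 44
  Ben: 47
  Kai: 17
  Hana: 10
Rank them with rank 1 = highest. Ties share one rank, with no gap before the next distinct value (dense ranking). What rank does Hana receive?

Sorted (descending): 47, 44, 19, 17, 12, 10, 10
The 2 values of 10 share dense rank 6.
Remaining distinct values take the next consecutive integers.
Hana has value 10 → rank 6.

6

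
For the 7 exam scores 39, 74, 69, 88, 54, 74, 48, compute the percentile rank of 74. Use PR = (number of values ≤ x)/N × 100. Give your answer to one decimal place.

85.7

N = 7.
Strictly below 74: 4. Equal to 74: 2.
PR = 6/7 × 100 = 85.7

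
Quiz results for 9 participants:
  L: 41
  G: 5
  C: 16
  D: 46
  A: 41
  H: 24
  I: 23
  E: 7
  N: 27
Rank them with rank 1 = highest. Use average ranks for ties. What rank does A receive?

Sorted (descending): 46, 41, 41, 27, 24, 23, 16, 7, 5
The 2 values of 41 occupy positions 2–3 → average rank (2+3)/2 = 2.5.
A has value 41 → rank 2.5.

2.5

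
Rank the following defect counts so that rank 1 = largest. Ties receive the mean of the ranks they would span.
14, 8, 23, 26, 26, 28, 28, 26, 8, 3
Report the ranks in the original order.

7, 8.5, 6, 4, 4, 1.5, 1.5, 4, 8.5, 10

Sorted (descending): 28, 28, 26, 26, 26, 23, 14, 8, 8, 3
The 2 values of 28 occupy positions 1–2 → average rank (1+2)/2 = 1.5.
The 3 values of 26 occupy positions 3–5 → average rank 4.
The 2 values of 8 occupy positions 8–9 → average rank (8+9)/2 = 8.5.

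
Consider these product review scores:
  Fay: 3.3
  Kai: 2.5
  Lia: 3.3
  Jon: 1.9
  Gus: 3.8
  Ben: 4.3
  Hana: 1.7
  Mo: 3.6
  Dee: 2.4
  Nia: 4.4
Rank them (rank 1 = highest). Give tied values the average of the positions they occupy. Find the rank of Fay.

5.5

Sorted (descending): 4.4, 4.3, 3.8, 3.6, 3.3, 3.3, 2.5, 2.4, 1.9, 1.7
The 2 values of 3.3 occupy positions 5–6 → average rank (5+6)/2 = 5.5.
Fay has value 3.3 → rank 5.5.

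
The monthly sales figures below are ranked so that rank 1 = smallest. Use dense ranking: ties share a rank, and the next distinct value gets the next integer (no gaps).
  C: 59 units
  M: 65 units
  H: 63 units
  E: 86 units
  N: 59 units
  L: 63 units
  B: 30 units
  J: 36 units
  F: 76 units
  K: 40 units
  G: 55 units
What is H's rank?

6

Sorted (ascending): 30, 36, 40, 55, 59, 59, 63, 63, 65, 76, 86
The 2 values of 59 share dense rank 5.
The 2 values of 63 share dense rank 6.
Remaining distinct values take the next consecutive integers.
H has value 63 units → rank 6.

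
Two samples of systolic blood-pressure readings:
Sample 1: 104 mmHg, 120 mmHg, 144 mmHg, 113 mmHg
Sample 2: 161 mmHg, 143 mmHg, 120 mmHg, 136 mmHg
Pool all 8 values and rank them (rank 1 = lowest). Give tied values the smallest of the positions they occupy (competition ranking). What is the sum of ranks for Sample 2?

Sorted (ascending): 104, 113, 120, 120, 136, 143, 144, 161
The 2 values of 120 occupy positions 3–4 → each gets rank 3.
Sample 2 values → pooled ranks: 161→8, 143→6, 120→3, 136→5
Rank sum = 8 + 6 + 3 + 5 = 22

22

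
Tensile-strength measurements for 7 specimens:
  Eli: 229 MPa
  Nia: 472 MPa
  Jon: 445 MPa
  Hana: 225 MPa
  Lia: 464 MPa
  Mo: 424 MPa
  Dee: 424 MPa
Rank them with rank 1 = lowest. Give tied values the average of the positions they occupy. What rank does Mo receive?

Sorted (ascending): 225, 229, 424, 424, 445, 464, 472
The 2 values of 424 occupy positions 3–4 → average rank (3+4)/2 = 3.5.
Mo has value 424 MPa → rank 3.5.

3.5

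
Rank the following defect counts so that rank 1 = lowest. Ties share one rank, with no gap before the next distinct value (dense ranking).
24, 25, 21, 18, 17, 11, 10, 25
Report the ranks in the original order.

6, 7, 5, 4, 3, 2, 1, 7

Sorted (ascending): 10, 11, 17, 18, 21, 24, 25, 25
The 2 values of 25 share dense rank 7.
Remaining distinct values take the next consecutive integers.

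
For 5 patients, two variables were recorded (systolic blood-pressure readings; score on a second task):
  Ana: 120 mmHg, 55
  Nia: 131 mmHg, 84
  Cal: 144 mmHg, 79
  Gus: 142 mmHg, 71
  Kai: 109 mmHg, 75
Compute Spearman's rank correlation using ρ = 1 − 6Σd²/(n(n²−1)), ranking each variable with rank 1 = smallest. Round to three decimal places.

Ranks of variable 1: 2, 3, 5, 4, 1
Ranks of variable 2: 1, 5, 4, 2, 3
d = r₁ − r₂: 1, -2, 1, 2, -2
d²: 1, 4, 1, 4, 4; Σd² = 14
ρ = 1 − 6·14/(5·24) = 1 − 84/120 = 0.300

0.300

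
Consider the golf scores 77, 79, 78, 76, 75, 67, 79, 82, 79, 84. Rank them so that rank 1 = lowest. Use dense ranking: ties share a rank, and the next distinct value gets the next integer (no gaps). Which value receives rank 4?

Sorted (ascending): 67, 75, 76, 77, 78, 79, 79, 79, 82, 84
The 3 values of 79 share dense rank 6.
Remaining distinct values take the next consecutive integers.
Rank 4 → value 77.

77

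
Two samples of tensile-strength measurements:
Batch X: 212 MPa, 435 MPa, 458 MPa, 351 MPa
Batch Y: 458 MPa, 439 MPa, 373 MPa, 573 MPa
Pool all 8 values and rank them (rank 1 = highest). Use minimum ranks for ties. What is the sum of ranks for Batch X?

22

Sorted (descending): 573, 458, 458, 439, 435, 373, 351, 212
The 2 values of 458 occupy positions 2–3 → each gets rank 2.
Batch X values → pooled ranks: 212→8, 435→5, 458→2, 351→7
Rank sum = 8 + 5 + 2 + 7 = 22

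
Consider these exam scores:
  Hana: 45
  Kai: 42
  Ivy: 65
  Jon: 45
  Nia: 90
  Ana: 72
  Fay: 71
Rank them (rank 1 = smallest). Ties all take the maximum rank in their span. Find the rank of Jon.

3

Sorted (ascending): 42, 45, 45, 65, 71, 72, 90
The 2 values of 45 occupy positions 2–3 → each gets rank 3.
Jon has value 45 → rank 3.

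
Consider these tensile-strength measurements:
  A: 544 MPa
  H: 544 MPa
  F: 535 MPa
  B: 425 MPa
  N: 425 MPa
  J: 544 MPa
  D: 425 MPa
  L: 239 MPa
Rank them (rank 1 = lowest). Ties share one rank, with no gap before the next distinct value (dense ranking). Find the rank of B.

2

Sorted (ascending): 239, 425, 425, 425, 535, 544, 544, 544
The 3 values of 425 share dense rank 2.
The 3 values of 544 share dense rank 4.
Remaining distinct values take the next consecutive integers.
B has value 425 MPa → rank 2.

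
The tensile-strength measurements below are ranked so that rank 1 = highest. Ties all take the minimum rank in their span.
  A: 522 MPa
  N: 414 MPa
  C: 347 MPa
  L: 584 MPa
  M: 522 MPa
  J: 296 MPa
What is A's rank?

2

Sorted (descending): 584, 522, 522, 414, 347, 296
The 2 values of 522 occupy positions 2–3 → each gets rank 2.
A has value 522 MPa → rank 2.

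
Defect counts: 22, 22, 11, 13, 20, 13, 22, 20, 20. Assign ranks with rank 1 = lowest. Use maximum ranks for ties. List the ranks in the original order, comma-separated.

9, 9, 1, 3, 6, 3, 9, 6, 6

Sorted (ascending): 11, 13, 13, 20, 20, 20, 22, 22, 22
The 2 values of 13 occupy positions 2–3 → each gets rank 3.
The 3 values of 20 occupy positions 4–6 → each gets rank 6.
The 3 values of 22 occupy positions 7–9 → each gets rank 9.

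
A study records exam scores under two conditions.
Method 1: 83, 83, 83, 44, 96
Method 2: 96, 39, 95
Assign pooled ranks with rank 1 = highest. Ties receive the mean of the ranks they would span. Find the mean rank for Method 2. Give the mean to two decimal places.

4.17

Sorted (descending): 96, 96, 95, 83, 83, 83, 44, 39
The 2 values of 96 occupy positions 1–2 → average rank (1+2)/2 = 1.5.
The 3 values of 83 occupy positions 4–6 → average rank 5.
Method 2 values → pooled ranks: 96→1.5, 39→8, 95→3
Mean rank = (1.5 + 8 + 3) / 3 = 4.17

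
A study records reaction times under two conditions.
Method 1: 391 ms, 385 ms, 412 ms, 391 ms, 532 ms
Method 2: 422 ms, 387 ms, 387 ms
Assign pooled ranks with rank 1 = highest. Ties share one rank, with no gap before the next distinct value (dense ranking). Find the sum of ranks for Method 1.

Sorted (descending): 532, 422, 412, 391, 391, 387, 387, 385
The 2 values of 391 share dense rank 4.
The 2 values of 387 share dense rank 5.
Remaining distinct values take the next consecutive integers.
Method 1 values → pooled ranks: 391→4, 385→6, 412→3, 391→4, 532→1
Rank sum = 4 + 6 + 3 + 4 + 1 = 18

18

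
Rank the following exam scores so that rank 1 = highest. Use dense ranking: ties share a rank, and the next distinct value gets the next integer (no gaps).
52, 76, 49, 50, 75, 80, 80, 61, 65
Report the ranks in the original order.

Sorted (descending): 80, 80, 76, 75, 65, 61, 52, 50, 49
The 2 values of 80 share dense rank 1.
Remaining distinct values take the next consecutive integers.

6, 2, 8, 7, 3, 1, 1, 5, 4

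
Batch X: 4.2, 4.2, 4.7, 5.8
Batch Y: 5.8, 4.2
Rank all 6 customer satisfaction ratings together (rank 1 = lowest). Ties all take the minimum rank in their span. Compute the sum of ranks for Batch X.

Sorted (ascending): 4.2, 4.2, 4.2, 4.7, 5.8, 5.8
The 3 values of 4.2 occupy positions 1–3 → each gets rank 1.
The 2 values of 5.8 occupy positions 5–6 → each gets rank 5.
Batch X values → pooled ranks: 4.2→1, 4.2→1, 4.7→4, 5.8→5
Rank sum = 1 + 1 + 4 + 5 = 11

11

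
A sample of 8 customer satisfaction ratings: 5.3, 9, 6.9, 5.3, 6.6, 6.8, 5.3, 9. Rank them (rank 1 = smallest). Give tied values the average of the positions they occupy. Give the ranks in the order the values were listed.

2, 7.5, 6, 2, 4, 5, 2, 7.5

Sorted (ascending): 5.3, 5.3, 5.3, 6.6, 6.8, 6.9, 9, 9
The 3 values of 5.3 occupy positions 1–3 → average rank 2.
The 2 values of 9 occupy positions 7–8 → average rank (7+8)/2 = 7.5.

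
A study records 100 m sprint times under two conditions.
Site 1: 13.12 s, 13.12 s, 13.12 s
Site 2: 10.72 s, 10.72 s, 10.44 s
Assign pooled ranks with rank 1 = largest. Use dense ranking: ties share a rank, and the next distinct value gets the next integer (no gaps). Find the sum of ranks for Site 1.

Sorted (descending): 13.12, 13.12, 13.12, 10.72, 10.72, 10.44
The 3 values of 13.12 share dense rank 1.
The 2 values of 10.72 share dense rank 2.
Remaining distinct values take the next consecutive integers.
Site 1 values → pooled ranks: 13.12→1, 13.12→1, 13.12→1
Rank sum = 1 + 1 + 1 = 3

3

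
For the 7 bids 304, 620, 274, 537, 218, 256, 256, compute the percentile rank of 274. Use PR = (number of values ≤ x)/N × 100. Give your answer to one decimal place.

57.1

N = 7.
Strictly below 274: 3. Equal to 274: 1.
PR = 4/7 × 100 = 57.1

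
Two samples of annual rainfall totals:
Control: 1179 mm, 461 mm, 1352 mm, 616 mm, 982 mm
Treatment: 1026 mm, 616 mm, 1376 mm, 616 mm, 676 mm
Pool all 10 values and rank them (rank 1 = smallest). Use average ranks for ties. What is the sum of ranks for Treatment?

28

Sorted (ascending): 461, 616, 616, 616, 676, 982, 1026, 1179, 1352, 1376
The 3 values of 616 occupy positions 2–4 → average rank 3.
Treatment values → pooled ranks: 1026→7, 616→3, 1376→10, 616→3, 676→5
Rank sum = 7 + 3 + 10 + 3 + 5 = 28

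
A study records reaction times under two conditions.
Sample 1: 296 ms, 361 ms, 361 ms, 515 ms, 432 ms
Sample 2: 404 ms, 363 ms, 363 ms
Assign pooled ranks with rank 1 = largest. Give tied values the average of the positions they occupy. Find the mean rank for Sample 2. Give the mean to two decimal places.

4.00

Sorted (descending): 515, 432, 404, 363, 363, 361, 361, 296
The 2 values of 363 occupy positions 4–5 → average rank (4+5)/2 = 4.5.
The 2 values of 361 occupy positions 6–7 → average rank (6+7)/2 = 6.5.
Sample 2 values → pooled ranks: 404→3, 363→4.5, 363→4.5
Mean rank = (3 + 4.5 + 4.5) / 3 = 4.00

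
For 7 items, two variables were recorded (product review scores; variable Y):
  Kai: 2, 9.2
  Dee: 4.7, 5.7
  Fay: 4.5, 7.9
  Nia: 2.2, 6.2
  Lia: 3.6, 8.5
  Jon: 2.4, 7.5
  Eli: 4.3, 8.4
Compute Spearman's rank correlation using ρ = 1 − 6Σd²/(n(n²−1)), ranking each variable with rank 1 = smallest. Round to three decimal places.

-0.429

Ranks of variable 1: 1, 7, 6, 2, 4, 3, 5
Ranks of variable 2: 7, 1, 4, 2, 6, 3, 5
d = r₁ − r₂: -6, 6, 2, 0, -2, 0, 0
d²: 36, 36, 4, 0, 4, 0, 0; Σd² = 80
ρ = 1 − 6·80/(7·48) = 1 − 480/336 = -0.429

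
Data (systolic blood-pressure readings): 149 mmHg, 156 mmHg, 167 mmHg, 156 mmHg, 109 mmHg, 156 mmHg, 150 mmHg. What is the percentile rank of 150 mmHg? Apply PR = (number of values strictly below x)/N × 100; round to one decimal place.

28.6

N = 7.
Strictly below 150: 2. Equal to 150: 1.
PR = 2/7 × 100 = 28.6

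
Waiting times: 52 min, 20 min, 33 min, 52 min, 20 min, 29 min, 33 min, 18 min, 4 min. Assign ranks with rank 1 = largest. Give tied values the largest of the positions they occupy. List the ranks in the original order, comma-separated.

2, 7, 4, 2, 7, 5, 4, 8, 9

Sorted (descending): 52, 52, 33, 33, 29, 20, 20, 18, 4
The 2 values of 52 occupy positions 1–2 → each gets rank 2.
The 2 values of 33 occupy positions 3–4 → each gets rank 4.
The 2 values of 20 occupy positions 6–7 → each gets rank 7.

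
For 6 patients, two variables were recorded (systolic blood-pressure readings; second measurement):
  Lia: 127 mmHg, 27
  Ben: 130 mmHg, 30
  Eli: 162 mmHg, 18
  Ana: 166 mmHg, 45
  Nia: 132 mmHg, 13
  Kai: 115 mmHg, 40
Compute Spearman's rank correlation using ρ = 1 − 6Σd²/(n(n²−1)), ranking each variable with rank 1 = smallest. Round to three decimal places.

Ranks of variable 1: 2, 3, 5, 6, 4, 1
Ranks of variable 2: 3, 4, 2, 6, 1, 5
d = r₁ − r₂: -1, -1, 3, 0, 3, -4
d²: 1, 1, 9, 0, 9, 16; Σd² = 36
ρ = 1 − 6·36/(6·35) = 1 − 216/210 = -0.029

-0.029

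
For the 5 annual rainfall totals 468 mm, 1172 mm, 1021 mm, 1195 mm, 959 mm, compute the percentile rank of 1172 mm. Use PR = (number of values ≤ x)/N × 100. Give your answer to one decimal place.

80.0

N = 5.
Strictly below 1172: 3. Equal to 1172: 1.
PR = 4/5 × 100 = 80.0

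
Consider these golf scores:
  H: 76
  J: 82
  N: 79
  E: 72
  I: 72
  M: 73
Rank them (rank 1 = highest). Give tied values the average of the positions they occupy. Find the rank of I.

5.5

Sorted (descending): 82, 79, 76, 73, 72, 72
The 2 values of 72 occupy positions 5–6 → average rank (5+6)/2 = 5.5.
I has value 72 → rank 5.5.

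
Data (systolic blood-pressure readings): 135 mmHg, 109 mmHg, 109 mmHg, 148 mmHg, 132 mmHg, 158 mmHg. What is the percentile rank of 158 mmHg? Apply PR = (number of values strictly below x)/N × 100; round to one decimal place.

83.3

N = 6.
Strictly below 158: 5. Equal to 158: 1.
PR = 5/6 × 100 = 83.3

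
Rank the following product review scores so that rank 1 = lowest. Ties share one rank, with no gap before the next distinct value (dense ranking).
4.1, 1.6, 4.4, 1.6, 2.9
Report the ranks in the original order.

3, 1, 4, 1, 2

Sorted (ascending): 1.6, 1.6, 2.9, 4.1, 4.4
The 2 values of 1.6 share dense rank 1.
Remaining distinct values take the next consecutive integers.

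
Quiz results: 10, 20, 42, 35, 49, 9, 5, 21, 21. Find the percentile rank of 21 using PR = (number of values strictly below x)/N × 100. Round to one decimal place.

N = 9.
Strictly below 21: 4. Equal to 21: 2.
PR = 4/9 × 100 = 44.4

44.4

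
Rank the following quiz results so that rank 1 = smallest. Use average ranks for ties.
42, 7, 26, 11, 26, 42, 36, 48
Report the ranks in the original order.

6.5, 1, 3.5, 2, 3.5, 6.5, 5, 8

Sorted (ascending): 7, 11, 26, 26, 36, 42, 42, 48
The 2 values of 26 occupy positions 3–4 → average rank (3+4)/2 = 3.5.
The 2 values of 42 occupy positions 6–7 → average rank (6+7)/2 = 6.5.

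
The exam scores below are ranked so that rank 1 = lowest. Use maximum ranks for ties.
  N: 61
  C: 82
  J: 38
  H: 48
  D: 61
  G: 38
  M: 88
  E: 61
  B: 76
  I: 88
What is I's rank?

10

Sorted (ascending): 38, 38, 48, 61, 61, 61, 76, 82, 88, 88
The 2 values of 38 occupy positions 1–2 → each gets rank 2.
The 3 values of 61 occupy positions 4–6 → each gets rank 6.
The 2 values of 88 occupy positions 9–10 → each gets rank 10.
I has value 88 → rank 10.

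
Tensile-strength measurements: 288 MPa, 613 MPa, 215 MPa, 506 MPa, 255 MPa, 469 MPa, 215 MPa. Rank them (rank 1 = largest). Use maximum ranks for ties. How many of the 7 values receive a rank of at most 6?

5

Sorted (descending): 613, 506, 469, 288, 255, 215, 215
The 2 values of 215 occupy positions 6–7 → each gets rank 7.
Ranks ≤ 6: {1, 2, 3, 4, 5} → 5 values.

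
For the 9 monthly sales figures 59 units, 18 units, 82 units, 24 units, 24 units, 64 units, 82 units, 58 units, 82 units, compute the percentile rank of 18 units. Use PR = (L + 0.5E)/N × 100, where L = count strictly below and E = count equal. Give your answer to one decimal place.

5.6

N = 9.
Strictly below 18: 0. Equal to 18: 1.
PR = (0 + 0.5·1)/9 × 100 = 5.6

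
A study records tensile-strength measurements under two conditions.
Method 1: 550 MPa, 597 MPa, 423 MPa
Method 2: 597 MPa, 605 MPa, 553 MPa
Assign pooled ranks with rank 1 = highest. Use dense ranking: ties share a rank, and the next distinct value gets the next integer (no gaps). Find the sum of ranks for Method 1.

Sorted (descending): 605, 597, 597, 553, 550, 423
The 2 values of 597 share dense rank 2.
Remaining distinct values take the next consecutive integers.
Method 1 values → pooled ranks: 550→4, 597→2, 423→5
Rank sum = 4 + 2 + 5 = 11

11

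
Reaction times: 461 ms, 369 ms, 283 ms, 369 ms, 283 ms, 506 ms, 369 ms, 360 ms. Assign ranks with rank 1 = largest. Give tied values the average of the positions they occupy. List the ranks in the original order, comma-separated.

2, 4, 7.5, 4, 7.5, 1, 4, 6

Sorted (descending): 506, 461, 369, 369, 369, 360, 283, 283
The 3 values of 369 occupy positions 3–5 → average rank 4.
The 2 values of 283 occupy positions 7–8 → average rank (7+8)/2 = 7.5.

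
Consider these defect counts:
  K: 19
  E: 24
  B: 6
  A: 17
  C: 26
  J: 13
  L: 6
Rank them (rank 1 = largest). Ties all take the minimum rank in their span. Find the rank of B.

Sorted (descending): 26, 24, 19, 17, 13, 6, 6
The 2 values of 6 occupy positions 6–7 → each gets rank 6.
B has value 6 → rank 6.

6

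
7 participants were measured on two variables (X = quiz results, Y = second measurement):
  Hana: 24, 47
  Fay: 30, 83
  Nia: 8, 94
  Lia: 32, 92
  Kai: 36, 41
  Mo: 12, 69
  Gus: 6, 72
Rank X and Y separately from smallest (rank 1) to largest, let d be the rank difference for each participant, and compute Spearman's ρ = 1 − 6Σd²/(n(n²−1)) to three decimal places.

Ranks of variable 1: 4, 5, 2, 6, 7, 3, 1
Ranks of variable 2: 2, 5, 7, 6, 1, 3, 4
d = r₁ − r₂: 2, 0, -5, 0, 6, 0, -3
d²: 4, 0, 25, 0, 36, 0, 9; Σd² = 74
ρ = 1 − 6·74/(7·48) = 1 − 444/336 = -0.321

-0.321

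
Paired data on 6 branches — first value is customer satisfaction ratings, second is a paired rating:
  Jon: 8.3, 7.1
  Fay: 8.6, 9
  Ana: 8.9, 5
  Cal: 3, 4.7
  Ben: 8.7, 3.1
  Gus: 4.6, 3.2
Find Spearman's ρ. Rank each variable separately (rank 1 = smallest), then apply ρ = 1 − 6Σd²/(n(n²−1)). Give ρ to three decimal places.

Ranks of variable 1: 3, 4, 6, 1, 5, 2
Ranks of variable 2: 5, 6, 4, 3, 1, 2
d = r₁ − r₂: -2, -2, 2, -2, 4, 0
d²: 4, 4, 4, 4, 16, 0; Σd² = 32
ρ = 1 − 6·32/(6·35) = 1 − 192/210 = 0.086

0.086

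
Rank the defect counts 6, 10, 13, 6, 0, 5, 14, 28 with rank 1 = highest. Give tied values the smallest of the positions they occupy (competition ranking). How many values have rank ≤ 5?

6

Sorted (descending): 28, 14, 13, 10, 6, 6, 5, 0
The 2 values of 6 occupy positions 5–6 → each gets rank 5.
Ranks ≤ 5: {1, 2, 3, 4, 5, 5} → 6 values.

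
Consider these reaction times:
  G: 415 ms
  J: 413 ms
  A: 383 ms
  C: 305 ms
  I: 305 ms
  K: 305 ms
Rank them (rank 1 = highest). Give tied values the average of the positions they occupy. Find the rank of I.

Sorted (descending): 415, 413, 383, 305, 305, 305
The 3 values of 305 occupy positions 4–6 → average rank 5.
I has value 305 ms → rank 5.

5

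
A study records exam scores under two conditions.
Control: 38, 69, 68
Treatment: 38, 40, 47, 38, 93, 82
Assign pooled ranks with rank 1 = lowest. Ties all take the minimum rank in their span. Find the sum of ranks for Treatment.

Sorted (ascending): 38, 38, 38, 40, 47, 68, 69, 82, 93
The 3 values of 38 occupy positions 1–3 → each gets rank 1.
Treatment values → pooled ranks: 38→1, 40→4, 47→5, 38→1, 93→9, 82→8
Rank sum = 1 + 4 + 5 + 1 + 9 + 8 = 28

28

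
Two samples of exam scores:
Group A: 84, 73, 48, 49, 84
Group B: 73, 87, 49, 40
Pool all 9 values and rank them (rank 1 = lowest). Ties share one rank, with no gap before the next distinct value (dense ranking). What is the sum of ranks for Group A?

19

Sorted (ascending): 40, 48, 49, 49, 73, 73, 84, 84, 87
The 2 values of 49 share dense rank 3.
The 2 values of 73 share dense rank 4.
The 2 values of 84 share dense rank 5.
Remaining distinct values take the next consecutive integers.
Group A values → pooled ranks: 84→5, 73→4, 48→2, 49→3, 84→5
Rank sum = 5 + 4 + 2 + 3 + 5 = 19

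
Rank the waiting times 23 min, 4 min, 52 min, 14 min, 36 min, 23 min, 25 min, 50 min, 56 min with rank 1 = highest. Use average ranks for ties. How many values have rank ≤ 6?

Sorted (descending): 56, 52, 50, 36, 25, 23, 23, 14, 4
The 2 values of 23 occupy positions 6–7 → average rank (6+7)/2 = 6.5.
Ranks ≤ 6: {1, 2, 3, 4, 5} → 5 values.

5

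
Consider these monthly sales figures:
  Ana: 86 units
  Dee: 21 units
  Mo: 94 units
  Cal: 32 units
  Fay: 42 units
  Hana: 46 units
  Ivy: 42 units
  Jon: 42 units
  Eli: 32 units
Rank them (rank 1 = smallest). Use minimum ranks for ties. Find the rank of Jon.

4

Sorted (ascending): 21, 32, 32, 42, 42, 42, 46, 86, 94
The 2 values of 32 occupy positions 2–3 → each gets rank 2.
The 3 values of 42 occupy positions 4–6 → each gets rank 4.
Jon has value 42 units → rank 4.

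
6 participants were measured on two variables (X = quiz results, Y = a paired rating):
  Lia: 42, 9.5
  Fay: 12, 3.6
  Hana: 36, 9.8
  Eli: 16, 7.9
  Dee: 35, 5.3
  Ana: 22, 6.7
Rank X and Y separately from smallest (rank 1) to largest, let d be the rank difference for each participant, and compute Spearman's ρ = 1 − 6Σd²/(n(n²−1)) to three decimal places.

Ranks of variable 1: 6, 1, 5, 2, 4, 3
Ranks of variable 2: 5, 1, 6, 4, 2, 3
d = r₁ − r₂: 1, 0, -1, -2, 2, 0
d²: 1, 0, 1, 4, 4, 0; Σd² = 10
ρ = 1 − 6·10/(6·35) = 1 − 60/210 = 0.714

0.714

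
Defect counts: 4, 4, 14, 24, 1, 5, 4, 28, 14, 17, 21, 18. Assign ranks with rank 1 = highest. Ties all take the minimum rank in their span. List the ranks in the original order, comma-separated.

Sorted (descending): 28, 24, 21, 18, 17, 14, 14, 5, 4, 4, 4, 1
The 2 values of 14 occupy positions 6–7 → each gets rank 6.
The 3 values of 4 occupy positions 9–11 → each gets rank 9.

9, 9, 6, 2, 12, 8, 9, 1, 6, 5, 3, 4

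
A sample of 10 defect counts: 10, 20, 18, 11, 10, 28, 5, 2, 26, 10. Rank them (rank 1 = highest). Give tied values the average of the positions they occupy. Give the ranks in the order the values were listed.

Sorted (descending): 28, 26, 20, 18, 11, 10, 10, 10, 5, 2
The 3 values of 10 occupy positions 6–8 → average rank 7.

7, 3, 4, 5, 7, 1, 9, 10, 2, 7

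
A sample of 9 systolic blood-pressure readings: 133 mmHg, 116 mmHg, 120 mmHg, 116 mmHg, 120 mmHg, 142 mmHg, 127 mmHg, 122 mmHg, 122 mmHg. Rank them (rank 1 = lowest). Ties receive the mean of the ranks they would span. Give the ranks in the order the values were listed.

Sorted (ascending): 116, 116, 120, 120, 122, 122, 127, 133, 142
The 2 values of 116 occupy positions 1–2 → average rank (1+2)/2 = 1.5.
The 2 values of 120 occupy positions 3–4 → average rank (3+4)/2 = 3.5.
The 2 values of 122 occupy positions 5–6 → average rank (5+6)/2 = 5.5.

8, 1.5, 3.5, 1.5, 3.5, 9, 7, 5.5, 5.5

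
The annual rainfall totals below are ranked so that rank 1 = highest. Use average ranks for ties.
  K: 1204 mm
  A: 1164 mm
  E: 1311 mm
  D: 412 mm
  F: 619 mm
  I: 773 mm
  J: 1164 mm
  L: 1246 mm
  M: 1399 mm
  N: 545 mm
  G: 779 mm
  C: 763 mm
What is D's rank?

12

Sorted (descending): 1399, 1311, 1246, 1204, 1164, 1164, 779, 773, 763, 619, 545, 412
The 2 values of 1164 occupy positions 5–6 → average rank (5+6)/2 = 5.5.
D has value 412 mm → rank 12.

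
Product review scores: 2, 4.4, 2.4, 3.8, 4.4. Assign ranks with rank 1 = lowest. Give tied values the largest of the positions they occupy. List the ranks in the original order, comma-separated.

Sorted (ascending): 2, 2.4, 3.8, 4.4, 4.4
The 2 values of 4.4 occupy positions 4–5 → each gets rank 5.

1, 5, 2, 3, 5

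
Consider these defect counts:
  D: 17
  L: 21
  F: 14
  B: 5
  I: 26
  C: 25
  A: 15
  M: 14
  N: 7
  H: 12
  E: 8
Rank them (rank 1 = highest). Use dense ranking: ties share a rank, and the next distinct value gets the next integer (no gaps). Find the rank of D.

4

Sorted (descending): 26, 25, 21, 17, 15, 14, 14, 12, 8, 7, 5
The 2 values of 14 share dense rank 6.
Remaining distinct values take the next consecutive integers.
D has value 17 → rank 4.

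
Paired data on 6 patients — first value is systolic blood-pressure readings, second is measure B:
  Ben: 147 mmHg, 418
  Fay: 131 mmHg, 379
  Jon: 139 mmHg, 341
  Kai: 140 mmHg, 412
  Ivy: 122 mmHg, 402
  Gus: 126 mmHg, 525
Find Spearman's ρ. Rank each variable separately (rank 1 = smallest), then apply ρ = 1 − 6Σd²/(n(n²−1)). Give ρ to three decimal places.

0.086

Ranks of variable 1: 6, 3, 4, 5, 1, 2
Ranks of variable 2: 5, 2, 1, 4, 3, 6
d = r₁ − r₂: 1, 1, 3, 1, -2, -4
d²: 1, 1, 9, 1, 4, 16; Σd² = 32
ρ = 1 − 6·32/(6·35) = 1 − 192/210 = 0.086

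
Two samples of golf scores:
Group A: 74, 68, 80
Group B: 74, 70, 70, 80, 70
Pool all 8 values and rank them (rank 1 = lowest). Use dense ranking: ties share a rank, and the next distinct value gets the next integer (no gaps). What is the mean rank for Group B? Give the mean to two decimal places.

2.60

Sorted (ascending): 68, 70, 70, 70, 74, 74, 80, 80
The 3 values of 70 share dense rank 2.
The 2 values of 74 share dense rank 3.
The 2 values of 80 share dense rank 4.
Remaining distinct values take the next consecutive integers.
Group B values → pooled ranks: 74→3, 70→2, 70→2, 80→4, 70→2
Mean rank = (3 + 2 + 2 + 4 + 2) / 5 = 2.60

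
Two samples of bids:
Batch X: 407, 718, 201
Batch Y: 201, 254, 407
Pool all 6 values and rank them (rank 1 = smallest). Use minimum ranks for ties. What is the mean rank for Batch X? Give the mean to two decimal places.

3.67

Sorted (ascending): 201, 201, 254, 407, 407, 718
The 2 values of 201 occupy positions 1–2 → each gets rank 1.
The 2 values of 407 occupy positions 4–5 → each gets rank 4.
Batch X values → pooled ranks: 407→4, 718→6, 201→1
Mean rank = (4 + 6 + 1) / 3 = 3.67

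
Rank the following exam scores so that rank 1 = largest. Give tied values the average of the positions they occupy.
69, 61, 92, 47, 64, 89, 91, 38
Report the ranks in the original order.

4, 6, 1, 7, 5, 3, 2, 8

Sorted (descending): 92, 91, 89, 69, 64, 61, 47, 38
No ties — each value takes its position as its rank.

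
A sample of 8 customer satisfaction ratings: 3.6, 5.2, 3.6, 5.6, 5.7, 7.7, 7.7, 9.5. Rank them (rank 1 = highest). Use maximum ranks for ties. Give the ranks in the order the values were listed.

8, 6, 8, 5, 4, 3, 3, 1

Sorted (descending): 9.5, 7.7, 7.7, 5.7, 5.6, 5.2, 3.6, 3.6
The 2 values of 7.7 occupy positions 2–3 → each gets rank 3.
The 2 values of 3.6 occupy positions 7–8 → each gets rank 8.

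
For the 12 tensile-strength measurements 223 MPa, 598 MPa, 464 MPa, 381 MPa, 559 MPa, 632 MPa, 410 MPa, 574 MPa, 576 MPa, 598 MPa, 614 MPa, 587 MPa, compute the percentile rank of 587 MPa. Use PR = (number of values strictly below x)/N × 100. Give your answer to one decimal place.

58.3

N = 12.
Strictly below 587: 7. Equal to 587: 1.
PR = 7/12 × 100 = 58.3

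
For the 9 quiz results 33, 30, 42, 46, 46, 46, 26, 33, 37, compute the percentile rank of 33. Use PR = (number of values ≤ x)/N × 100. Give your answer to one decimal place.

N = 9.
Strictly below 33: 2. Equal to 33: 2.
PR = 4/9 × 100 = 44.4

44.4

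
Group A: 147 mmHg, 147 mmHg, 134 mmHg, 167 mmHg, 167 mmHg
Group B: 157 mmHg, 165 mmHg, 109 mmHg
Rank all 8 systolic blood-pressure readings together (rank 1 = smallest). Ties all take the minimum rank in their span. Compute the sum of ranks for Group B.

Sorted (ascending): 109, 134, 147, 147, 157, 165, 167, 167
The 2 values of 147 occupy positions 3–4 → each gets rank 3.
The 2 values of 167 occupy positions 7–8 → each gets rank 7.
Group B values → pooled ranks: 157→5, 165→6, 109→1
Rank sum = 5 + 6 + 1 = 12

12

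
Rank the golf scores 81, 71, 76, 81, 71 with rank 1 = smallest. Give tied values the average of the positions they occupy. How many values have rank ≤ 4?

3

Sorted (ascending): 71, 71, 76, 81, 81
The 2 values of 71 occupy positions 1–2 → average rank (1+2)/2 = 1.5.
The 2 values of 81 occupy positions 4–5 → average rank (4+5)/2 = 4.5.
Ranks ≤ 4: {1.5, 1.5, 3} → 3 values.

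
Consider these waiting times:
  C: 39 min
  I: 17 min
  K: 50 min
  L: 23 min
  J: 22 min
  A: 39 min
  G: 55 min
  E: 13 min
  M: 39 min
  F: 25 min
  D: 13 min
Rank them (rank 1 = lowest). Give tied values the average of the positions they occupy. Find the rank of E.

1.5

Sorted (ascending): 13, 13, 17, 22, 23, 25, 39, 39, 39, 50, 55
The 2 values of 13 occupy positions 1–2 → average rank (1+2)/2 = 1.5.
The 3 values of 39 occupy positions 7–9 → average rank 8.
E has value 13 min → rank 1.5.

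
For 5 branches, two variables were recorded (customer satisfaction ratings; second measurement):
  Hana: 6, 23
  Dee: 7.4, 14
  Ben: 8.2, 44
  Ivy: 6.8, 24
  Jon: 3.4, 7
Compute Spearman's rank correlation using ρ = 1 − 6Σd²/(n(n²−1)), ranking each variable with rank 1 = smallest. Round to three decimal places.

Ranks of variable 1: 2, 4, 5, 3, 1
Ranks of variable 2: 3, 2, 5, 4, 1
d = r₁ − r₂: -1, 2, 0, -1, 0
d²: 1, 4, 0, 1, 0; Σd² = 6
ρ = 1 − 6·6/(5·24) = 1 − 36/120 = 0.700

0.700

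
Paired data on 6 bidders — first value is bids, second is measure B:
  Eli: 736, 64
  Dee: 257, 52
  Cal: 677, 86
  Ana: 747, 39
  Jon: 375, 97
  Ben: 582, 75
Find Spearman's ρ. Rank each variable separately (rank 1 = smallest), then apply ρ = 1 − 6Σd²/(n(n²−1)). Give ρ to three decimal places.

-0.371

Ranks of variable 1: 5, 1, 4, 6, 2, 3
Ranks of variable 2: 3, 2, 5, 1, 6, 4
d = r₁ − r₂: 2, -1, -1, 5, -4, -1
d²: 4, 1, 1, 25, 16, 1; Σd² = 48
ρ = 1 − 6·48/(6·35) = 1 − 288/210 = -0.371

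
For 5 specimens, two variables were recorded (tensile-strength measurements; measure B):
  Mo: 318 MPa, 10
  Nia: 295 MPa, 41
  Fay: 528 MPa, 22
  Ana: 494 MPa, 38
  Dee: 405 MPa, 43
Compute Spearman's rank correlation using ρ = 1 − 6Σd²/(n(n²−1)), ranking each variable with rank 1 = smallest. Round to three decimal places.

Ranks of variable 1: 2, 1, 5, 4, 3
Ranks of variable 2: 1, 4, 2, 3, 5
d = r₁ − r₂: 1, -3, 3, 1, -2
d²: 1, 9, 9, 1, 4; Σd² = 24
ρ = 1 − 6·24/(5·24) = 1 − 144/120 = -0.200

-0.200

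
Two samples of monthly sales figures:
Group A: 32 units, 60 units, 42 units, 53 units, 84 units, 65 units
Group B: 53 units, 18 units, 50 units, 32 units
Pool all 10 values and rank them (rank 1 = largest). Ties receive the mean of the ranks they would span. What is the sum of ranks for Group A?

Sorted (descending): 84, 65, 60, 53, 53, 50, 42, 32, 32, 18
The 2 values of 53 occupy positions 4–5 → average rank (4+5)/2 = 4.5.
The 2 values of 32 occupy positions 8–9 → average rank (8+9)/2 = 8.5.
Group A values → pooled ranks: 32→8.5, 60→3, 42→7, 53→4.5, 84→1, 65→2
Rank sum = 8.5 + 3 + 7 + 4.5 + 1 + 2 = 26

26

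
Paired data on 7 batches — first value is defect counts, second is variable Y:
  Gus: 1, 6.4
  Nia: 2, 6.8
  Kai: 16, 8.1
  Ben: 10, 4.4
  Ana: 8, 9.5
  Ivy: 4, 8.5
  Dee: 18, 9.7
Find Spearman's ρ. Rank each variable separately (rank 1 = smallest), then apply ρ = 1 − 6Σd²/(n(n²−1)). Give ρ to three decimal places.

0.464

Ranks of variable 1: 1, 2, 6, 5, 4, 3, 7
Ranks of variable 2: 2, 3, 4, 1, 6, 5, 7
d = r₁ − r₂: -1, -1, 2, 4, -2, -2, 0
d²: 1, 1, 4, 16, 4, 4, 0; Σd² = 30
ρ = 1 − 6·30/(7·48) = 1 − 180/336 = 0.464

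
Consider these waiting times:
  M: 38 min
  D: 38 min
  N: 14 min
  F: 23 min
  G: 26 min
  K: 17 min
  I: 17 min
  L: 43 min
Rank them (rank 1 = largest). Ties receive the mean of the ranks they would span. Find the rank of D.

2.5

Sorted (descending): 43, 38, 38, 26, 23, 17, 17, 14
The 2 values of 38 occupy positions 2–3 → average rank (2+3)/2 = 2.5.
The 2 values of 17 occupy positions 6–7 → average rank (6+7)/2 = 6.5.
D has value 38 min → rank 2.5.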